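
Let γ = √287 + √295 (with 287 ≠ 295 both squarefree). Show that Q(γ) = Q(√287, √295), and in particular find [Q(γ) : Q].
[Q(γ) : Q] = 4 (equivalently, Q(γ) = Q(√287, √295))

Obviously Q(γ) ⊆ Q(√287, √295), and [Q(√287, √295):Q] = 4 (since 287, 295 are distinct squarefree integers > 1 with 84665 not a perfect square). To show equality we compute the minimal polynomial of γ. From γ = √287 + √295: γ^2 = 287 + 2√(84665) + 295 = 582 + 2√(84665), so γ^2 - 582 = 2√(84665); squaring, (γ^2 - 582)^2 = 4·84665, i.e. γ^4 - 1164γ^2 + 338724 - 338660 = 0, i.e. γ^4 - 1164γ^2 + 64 = 0. So γ is a root of x^4 - 1164x^2 + 64. This polynomial is irreducible over Q: it has no rational root (each ±√287 ± √295 is irrational), and any factorization into two quadratics over Q would force √(84665) ∈ Q (pairing opposite roots) or √287, √295 ∈ Q (other pairings), all impossible. Hence [Q(γ):Q] = 4 = [Q(√287, √295):Q], so Q(γ) = Q(√287, √295).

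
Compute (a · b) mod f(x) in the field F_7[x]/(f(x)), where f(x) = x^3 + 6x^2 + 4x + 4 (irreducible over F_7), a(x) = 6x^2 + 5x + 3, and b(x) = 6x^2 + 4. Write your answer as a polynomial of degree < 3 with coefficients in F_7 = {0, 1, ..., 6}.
a · b ≡ 6x^2 + 4x (mod f(x))

Multiply in F_7[x]: a(x)·b(x) = (6x^2 + 5x + 3)·(6x^2 + 4) = x^4 + 2x^3 + 6x + 5. This has degree ≥ 3, so divide by f(x) over F_7: x^4 + 2x^3 + 6x + 5 = (x + 3)·(x^3 + 6x^2 + 4x + 4) + (6x^2 + 4x). Hence a·b ≡ 6x^2 + 4x (mod f). (F_7[x]/(f) is a field with 7^3 = 343 elements since f is irreducible of degree 3.)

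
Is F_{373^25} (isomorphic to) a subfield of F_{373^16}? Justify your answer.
No: F_{373^25} is not a subfield of F_{373^16}

F_{p^m} embeds in F_{p^n} iff m | n. Here 25 ∤ 16 (since 16 = 0·25 + 16 with remainder 16 ≠ 0), so F_{373^25} is not a subfield of F_{373^16}. Equivalently: if it were, the tower law would give 25 = [F_{373^25}:F_373] dividing [F_{373^16}:F_373] = 16, contradiction.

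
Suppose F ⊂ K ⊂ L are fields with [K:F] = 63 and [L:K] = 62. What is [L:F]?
[L:F] = 3906

The tower law says that for any tower of field extensions F ⊂ K ⊂ L with finite degrees, [L:F] = [L:K] · [K:F]. Here this gives [L:F] = 62 · 63 = 3906.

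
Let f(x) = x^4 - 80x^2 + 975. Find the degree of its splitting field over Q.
[K : Q] = 4

Solving the quadratic in x^2: x^2 = (80 ± √(80^2 - 4·975))/2 = (80 ± √2500)/2 = (80 ± 50)/2, giving x^2 = 65 or x^2 = 15. So f(x) = (x^2 - 65)(x^2 - 15) and the roots of f are ±√65, ±√15. Hence the splitting field is K = Q(√65, √15). Since 65 and 15 are distinct squarefree integers > 1, their product 975 is not a perfect square, so √15 ∉ Q(√65). By the tower law [K:Q] = [Q(√65,√15):Q(√65)] · [Q(√65):Q] = 2 · 2 = 4.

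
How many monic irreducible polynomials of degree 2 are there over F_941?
There are 442270 monic irreducible polynomials of degree 2 over F_941

Each element of F_{941^2} that lies in no proper subfield is a root of exactly one monic irreducible of degree 2 over F_941, and each such polynomial has 2 distinct roots in F_{941^2}. By Möbius inversion the count is N_941(2) = (1/2) Σ_{d|2} μ(2/d) · 941^d = (1/2)(μ(2)·941^1 + μ(1)·941^2) = 884540/2 = 442270.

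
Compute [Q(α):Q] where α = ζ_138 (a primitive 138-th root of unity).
[Q(α):Q] = 44

The minimal polynomial of ζ_138 over Q is the 138-th cyclotomic polynomial Φ_138(x), which is irreducible over Q and has degree φ(138) = 44. Hence [Q(α):Q] = φ(138) = 44.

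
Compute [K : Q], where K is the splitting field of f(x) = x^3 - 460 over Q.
[K : Q] = 6

The roots of x^3 - 460 are ∛460, ω∛460, ω^2∛460 where ω = e^(2πi/3) is a primitive cube root of unity, so K = Q(∛460, ω). Now [Q(∛460):Q] = 3 (since 460 is not a perfect cube, x^3 - 460 is irreducible) and [Q(ω):Q] = 2. Both 2 and 3 divide [K:Q], and [K:Q] ≤ 3·2 = 6, so [K:Q] = 6. (Equivalently: Q(∛460) ⊂ R but ω ∉ R, so [K : Q(∛460)] = 2.)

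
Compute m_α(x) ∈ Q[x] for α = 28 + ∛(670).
m_α(x) = x^3 - 84x^2 + 2352x - 22622

Set β = α - 28 = ∛(670), so β^3 = 670. Then (α - 28)^3 - 670 = 0, i.e. α is a root of g(x) = (x - 28)^3 - 670 = x^3 - 84x^2 + 2352x - 22622. Since g(x) = h(x - 28) where h(x) = x^3 - 670, and h is irreducible over Q (because 670 is not a perfect cube, so h has no rational root, and a monic cubic with no rational root is irreducible), g is also irreducible (irreducibility is preserved under the substitution x → x - 28). Hence m_α(x) = x^3 - 84x^2 + 2352x - 22622.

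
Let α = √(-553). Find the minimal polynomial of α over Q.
m_α(x) = x^2 + 553

α satisfies α^2 + 553 = 0, so x^2 + 553 annihilates α. Since d = -553 is squarefree and ≠ 1, it is not a perfect square in Q, so x^2 + 553 has no rational root and is therefore irreducible over Q (a degree-2 polynomial over a field is irreducible iff it has no root). Hence m_α(x) = x^2 + 553.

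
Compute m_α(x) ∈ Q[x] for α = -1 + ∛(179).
m_α(x) = x^3 + 3x^2 + 3x - 178

Set β = α + 1 = ∛(179), so β^3 = 179. Then (α + 1)^3 - 179 = 0, i.e. α is a root of g(x) = (x + 1)^3 - 179 = x^3 + 3x^2 + 3x - 178. Since g(x) = h(x + 1) where h(x) = x^3 - 179, and h is irreducible over Q (because 179 is not a perfect cube, so h has no rational root, and a monic cubic with no rational root is irreducible), g is also irreducible (irreducibility is preserved under the substitution x → x + 1). Hence m_α(x) = x^3 + 3x^2 + 3x - 178.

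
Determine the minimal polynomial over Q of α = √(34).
m_α(x) = x^2 - 34

α satisfies α^2 - 34 = 0, so x^2 - 34 annihilates α. Since d = 34 is squarefree and ≠ 1, it is not a perfect square in Q, so x^2 - 34 has no rational root and is therefore irreducible over Q (a degree-2 polynomial over a field is irreducible iff it has no root). Hence m_α(x) = x^2 - 34.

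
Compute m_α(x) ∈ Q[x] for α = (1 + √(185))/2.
m_α(x) = x^2 - x - 46

From 2α - 1 = √(185), squaring gives (2α - 1)^2 = 185, i.e. 4α^2 - 4α + 1 = 185, so α^2 - α + (1 - 185)/4 = 0. Since 185 ≡ 1 (mod 4), (1 - 185)/4 = -46 ∈ Z. The polynomial x^2 - x - 46 has discriminant 1 - 4·(-46) = 185, which is not a perfect square in Q (d = 185 is squarefree and ≠ 1), so x^2 - x - 46 is irreducible over Q. It is the minimal polynomial of α.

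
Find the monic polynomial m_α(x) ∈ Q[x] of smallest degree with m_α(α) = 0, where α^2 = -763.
m_α(x) = x^2 + 763

α satisfies α^2 + 763 = 0, so x^2 + 763 annihilates α. Since d = -763 is squarefree and ≠ 1, it is not a perfect square in Q, so x^2 + 763 has no rational root and is therefore irreducible over Q (a degree-2 polynomial over a field is irreducible iff it has no root). Hence m_α(x) = x^2 + 763.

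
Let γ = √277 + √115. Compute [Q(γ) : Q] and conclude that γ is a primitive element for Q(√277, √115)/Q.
[Q(γ) : Q] = 4 (equivalently, Q(γ) = Q(√277, √115))

Obviously Q(γ) ⊆ Q(√277, √115), and [Q(√277, √115):Q] = 4 (since 277, 115 are distinct squarefree integers > 1 with 31855 not a perfect square). To show equality we compute the minimal polynomial of γ. From γ = √277 + √115: γ^2 = 277 + 2√(31855) + 115 = 392 + 2√(31855), so γ^2 - 392 = 2√(31855); squaring, (γ^2 - 392)^2 = 4·31855, i.e. γ^4 - 784γ^2 + 153664 - 127420 = 0, i.e. γ^4 - 784γ^2 + 26244 = 0. So γ is a root of x^4 - 784x^2 + 26244. This polynomial is irreducible over Q: it has no rational root (each ±√277 ± √115 is irrational), and any factorization into two quadratics over Q would force √(31855) ∈ Q (pairing opposite roots) or √277, √115 ∈ Q (other pairings), all impossible. Hence [Q(γ):Q] = 4 = [Q(√277, √115):Q], so Q(γ) = Q(√277, √115).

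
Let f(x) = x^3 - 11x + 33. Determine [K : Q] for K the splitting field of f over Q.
[K : Q] = 6

By the rational root test, any rational root of the monic integer polynomial f(x) = x^3 - 11x + 33 must be an integer dividing the constant term 33, i.e. one of ±{1, 3, 11, 33}. Evaluating: f(1) = 23, f(-1) = 43, f(3) = 27, f(-3) = 39, f(11) = 1243, f(-11) = -1177, f(33) = 35607, f(-33) = -35541; none is 0, so f has no rational root and is therefore irreducible over Q (a cubic with no linear factor over a field is irreducible). For an irreducible cubic, the Galois group is A_3 or S_3 according as the discriminant disc(f) = -4a^3 - 27b^2 = -4·(-11)^3 - 27·(33)^2 = -24079 is or is not a square in Q. Here disc(f) = -24079 is not a perfect square in Q, so the Galois group of f over Q is not contained in A_3 and must be all of S_3. The splitting field has degree |S_3| = 6 over Q, so [K : Q] = 6.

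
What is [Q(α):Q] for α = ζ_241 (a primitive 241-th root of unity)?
[Q(α):Q] = 240

The minimal polynomial of ζ_241 over Q is the 241-th cyclotomic polynomial Φ_241(x), which is irreducible over Q and has degree φ(241) = 240. Hence [Q(α):Q] = φ(241) = 240.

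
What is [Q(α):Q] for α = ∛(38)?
[Q(α):Q] = 3

The minimal polynomial of α is x^3 - 38, irreducible over Q since 38 is not a perfect cube (so x^3 - 38 has no rational root). Hence [Q(α):Q] = deg(m_α) = 3.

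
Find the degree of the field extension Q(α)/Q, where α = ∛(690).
[Q(α):Q] = 3

The minimal polynomial of α is x^3 - 690, irreducible over Q since 690 is not a perfect cube (so x^3 - 690 has no rational root). Hence [Q(α):Q] = deg(m_α) = 3.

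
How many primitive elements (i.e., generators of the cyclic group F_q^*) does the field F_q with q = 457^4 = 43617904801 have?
There are φ(43617904800) = 10968514560 primitive elements

F_q^* is cyclic of order q - 1 = 43617904800. A cyclic group of order m has exactly φ(m) generators. Here m = 43617904800 = 2^5 · 3 · 5^2 · 19 · 229 · 4177, so the number of primitive elements is φ(43617904800) = 10968514560.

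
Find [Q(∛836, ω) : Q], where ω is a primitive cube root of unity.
[Q(∛836, ω) : Q] = 6

[Q(∛836):Q] = 3 (min poly x^3 - 836, irreducible since 836 is not a perfect cube). [Q(ω):Q] = 2 (min poly x^2 + x + 1). Since Q(∛836) ⊂ R and ω ∉ R, we have ω ∉ Q(∛836), so x^2 + x + 1 remains irreducible over Q(∛836) and [Q(∛836, ω) : Q(∛836)] = 2. By the tower law, [Q(∛836, ω) : Q] = 3 · 2 = 6. (In fact Q(∛836, ω) is the splitting field of x^3 - 836 over Q.)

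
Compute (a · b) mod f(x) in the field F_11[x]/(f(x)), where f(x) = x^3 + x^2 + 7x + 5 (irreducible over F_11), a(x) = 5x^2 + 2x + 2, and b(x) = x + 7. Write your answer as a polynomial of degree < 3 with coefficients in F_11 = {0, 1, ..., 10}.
a · b ≡ 10x^2 + 3x (mod f(x))

Multiply in F_11[x]: a(x)·b(x) = (5x^2 + 2x + 2)·(x + 7) = 5x^3 + 4x^2 + 5x + 3. This has degree ≥ 3, so divide by f(x) over F_11: 5x^3 + 4x^2 + 5x + 3 = (5)·(x^3 + x^2 + 7x + 5) + (10x^2 + 3x). Hence a·b ≡ 10x^2 + 3x (mod f). (F_11[x]/(f) is a field with 11^3 = 1331 elements since f is irreducible of degree 3.)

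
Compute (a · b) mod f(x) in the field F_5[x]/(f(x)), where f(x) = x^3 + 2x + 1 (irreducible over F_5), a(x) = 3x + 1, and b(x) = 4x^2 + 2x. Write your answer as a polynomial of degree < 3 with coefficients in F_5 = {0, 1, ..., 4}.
a · b ≡ 3x + 3 (mod f(x))

Multiply in F_5[x]: a(x)·b(x) = (3x + 1)·(4x^2 + 2x) = 2x^3 + 2x. This has degree ≥ 3, so divide by f(x) over F_5: 2x^3 + 2x = (2)·(x^3 + 2x + 1) + (3x + 3). Hence a·b ≡ 3x + 3 (mod f). (F_5[x]/(f) is a field with 5^3 = 125 elements since f is irreducible of degree 3.)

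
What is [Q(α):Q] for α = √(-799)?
[Q(α):Q] = 2

[Q(α):Q] equals the degree of the minimal polynomial of α. Here α^2 = -799 and x^2 + 799 is irreducible (d = -799 is squarefree, ≠ 1, hence not a square), so deg(m_α) = 2. Thus [Q(α):Q] = 2.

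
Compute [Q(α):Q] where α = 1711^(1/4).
[Q(α):Q] = 4

α is a root of x^4 - 1711. By Eisenstein's criterion at the prime p = 29 (which divides the constant term 1711 but p^2 = 841 does not, since 1711 is squarefree), x^4 - 1711 is irreducible over Q. Hence [Q(α):Q] = 4.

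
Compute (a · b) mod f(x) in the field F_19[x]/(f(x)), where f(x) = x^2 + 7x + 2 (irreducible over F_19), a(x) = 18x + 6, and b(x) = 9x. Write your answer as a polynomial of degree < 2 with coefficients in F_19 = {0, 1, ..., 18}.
a · b ≡ 3x + 18 (mod f(x))

Multiply in F_19[x]: a(x)·b(x) = (18x + 6)·(9x) = 10x^2 + 16x. This has degree ≥ 2, so divide by f(x) over F_19: 10x^2 + 16x = (10)·(x^2 + 7x + 2) + (3x + 18). Hence a·b ≡ 3x + 18 (mod f). (F_19[x]/(f) is a field with 19^2 = 361 elements since f is irreducible of degree 2.)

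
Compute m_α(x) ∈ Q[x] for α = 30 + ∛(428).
m_α(x) = x^3 - 90x^2 + 2700x - 27428

Set β = α - 30 = ∛(428), so β^3 = 428. Then (α - 30)^3 - 428 = 0, i.e. α is a root of g(x) = (x - 30)^3 - 428 = x^3 - 90x^2 + 2700x - 27428. Since g(x) = h(x - 30) where h(x) = x^3 - 428, and h is irreducible over Q (because 428 is not a perfect cube, so h has no rational root, and a monic cubic with no rational root is irreducible), g is also irreducible (irreducibility is preserved under the substitution x → x - 30). Hence m_α(x) = x^3 - 90x^2 + 2700x - 27428.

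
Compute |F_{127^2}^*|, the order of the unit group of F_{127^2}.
|F_{127^2}^*| = 16128

F_{127^2} has 127^2 = 16129 elements; its multiplicative group consists of all nonzero elements, so |F_{127^2}^*| = 16129 - 1 = 16128. (It is cyclic since any finite subgroup of the multiplicative group of a field is cyclic.)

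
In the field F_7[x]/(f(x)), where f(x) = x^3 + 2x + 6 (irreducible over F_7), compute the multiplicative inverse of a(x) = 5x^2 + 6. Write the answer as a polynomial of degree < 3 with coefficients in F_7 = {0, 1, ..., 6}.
a(x)^(-1) ≡ 5x^2 + x + 4 (mod f(x))

Since f is irreducible over F_7, F_7[x]/(f) is a field and a(x) ≠ 0 has an inverse. Apply the extended Euclidean algorithm to f(x) and a(x) in F_7[x]: f(x) = (3x)·a(x) + (5x + 6);  a(x) = (x + 3)·(5x + 6) + (2). The last nonzero remainder is the constant 2 = gcd(f, a) in F_7. Back-substituting through the division chain expresses 2 = s(x)·a(x) + t(x)·f(x) with s(x) ≡ 3x^2 + 2x + 1 (mod f), so (3x^2 + 2x + 1)·a(x) ≡ 2 (mod f). Multiplying by 2^(-1) ≡ 4 in F_7 gives a(x)^(-1) ≡ 4·(3x^2 + 2x + 1) ≡ 5x^2 + x + 4 (mod f). Check: (5x^2 + 6)·(5x^2 + x + 4) = 4x^4 + 5x^3 + x^2 + 6x + 3 ≡ 1 (mod x^3 + 2x + 6).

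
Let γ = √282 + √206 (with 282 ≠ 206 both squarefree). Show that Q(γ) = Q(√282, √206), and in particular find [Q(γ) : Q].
[Q(γ) : Q] = 4 (equivalently, Q(γ) = Q(√282, √206))

Obviously Q(γ) ⊆ Q(√282, √206), and [Q(√282, √206):Q] = 4 (since 282, 206 are distinct squarefree integers > 1 with 58092 not a perfect square). To show equality we compute the minimal polynomial of γ. From γ = √282 + √206: γ^2 = 282 + 2√(58092) + 206 = 488 + 2√(58092), so γ^2 - 488 = 2√(58092); squaring, (γ^2 - 488)^2 = 4·58092, i.e. γ^4 - 976γ^2 + 238144 - 232368 = 0, i.e. γ^4 - 976γ^2 + 5776 = 0. So γ is a root of x^4 - 976x^2 + 5776. This polynomial is irreducible over Q: it has no rational root (each ±√282 ± √206 is irrational), and any factorization into two quadratics over Q would force √(58092) ∈ Q (pairing opposite roots) or √282, √206 ∈ Q (other pairings), all impossible. Hence [Q(γ):Q] = 4 = [Q(√282, √206):Q], so Q(γ) = Q(√282, √206).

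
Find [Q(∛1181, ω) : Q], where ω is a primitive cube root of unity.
[Q(∛1181, ω) : Q] = 6

[Q(∛1181):Q] = 3 (min poly x^3 - 1181, irreducible since 1181 is not a perfect cube). [Q(ω):Q] = 2 (min poly x^2 + x + 1). Since Q(∛1181) ⊂ R and ω ∉ R, we have ω ∉ Q(∛1181), so x^2 + x + 1 remains irreducible over Q(∛1181) and [Q(∛1181, ω) : Q(∛1181)] = 2. By the tower law, [Q(∛1181, ω) : Q] = 3 · 2 = 6. (In fact Q(∛1181, ω) is the splitting field of x^3 - 1181 over Q.)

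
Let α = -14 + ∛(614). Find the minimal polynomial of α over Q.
m_α(x) = x^3 + 42x^2 + 588x + 2130

Set β = α + 14 = ∛(614), so β^3 = 614. Then (α + 14)^3 - 614 = 0, i.e. α is a root of g(x) = (x + 14)^3 - 614 = x^3 + 42x^2 + 588x + 2130. Since g(x) = h(x + 14) where h(x) = x^3 - 614, and h is irreducible over Q (because 614 is not a perfect cube, so h has no rational root, and a monic cubic with no rational root is irreducible), g is also irreducible (irreducibility is preserved under the substitution x → x + 14). Hence m_α(x) = x^3 + 42x^2 + 588x + 2130.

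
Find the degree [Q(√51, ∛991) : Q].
[Q(√51, ∛991) : Q] = 6

Let L = Q(√51, ∛991). Since Q(√51) ⊂ L and [Q(√51):Q] = 2, the tower law gives 2 | [L:Q]. Likewise Q(∛991) ⊂ L with [Q(∛991):Q] = 3 (because 991 is not a perfect cube), so 3 | [L:Q]. As gcd(2,3) = 1, [L:Q] is divisible by 6. Conversely L is generated over Q by √51 and ∛991, so [L:Q] ≤ 2·3 = 6. Therefore [Q(√51, ∛991) : Q] = 6.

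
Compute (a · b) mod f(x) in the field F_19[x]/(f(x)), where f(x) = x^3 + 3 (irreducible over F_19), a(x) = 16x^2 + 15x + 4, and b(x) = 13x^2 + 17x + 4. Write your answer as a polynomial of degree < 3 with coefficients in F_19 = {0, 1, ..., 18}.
a · b ≡ 10x^2 + 17x + 2 (mod f(x))

Multiply in F_19[x]: a(x)·b(x) = (16x^2 + 15x + 4)·(13x^2 + 17x + 4) = 18x^4 + 11x^3 + 10x^2 + 14x + 16. This has degree ≥ 3, so divide by f(x) over F_19: 18x^4 + 11x^3 + 10x^2 + 14x + 16 = (18x + 11)·(x^3 + 3) + (10x^2 + 17x + 2). Hence a·b ≡ 10x^2 + 17x + 2 (mod f). (F_19[x]/(f) is a field with 19^3 = 6859 elements since f is irreducible of degree 3.)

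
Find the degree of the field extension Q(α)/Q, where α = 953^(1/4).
[Q(α):Q] = 4

α is a root of x^4 - 953. By Eisenstein's criterion at the prime p = 953 (which divides the constant term 953 but p^2 = 908209 does not, since 953 is squarefree), x^4 - 953 is irreducible over Q. Hence [Q(α):Q] = 4.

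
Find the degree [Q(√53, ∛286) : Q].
[Q(√53, ∛286) : Q] = 6

Let L = Q(√53, ∛286). Since Q(√53) ⊂ L and [Q(√53):Q] = 2, the tower law gives 2 | [L:Q]. Likewise Q(∛286) ⊂ L with [Q(∛286):Q] = 3 (because 286 is not a perfect cube), so 3 | [L:Q]. As gcd(2,3) = 1, [L:Q] is divisible by 6. Conversely L is generated over Q by √53 and ∛286, so [L:Q] ≤ 2·3 = 6. Therefore [Q(√53, ∛286) : Q] = 6.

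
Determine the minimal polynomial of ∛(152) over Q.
m_α(x) = x^3 - 152

α satisfies α^3 = 152, so x^3 - 152 annihilates α. By the rational root test, a rational root p/q (in lowest terms) of x^3 - 152 would satisfy p^3 = 152 q^3, forcing q = 1 and p^3 = 152; but 152 is not a perfect cube, contradiction. A monic cubic over Q with no rational root is irreducible (any nontrivial factorization would include a linear factor). Hence x^3 - 152 is the minimal polynomial of α, and in particular [Q(α):Q] = 3.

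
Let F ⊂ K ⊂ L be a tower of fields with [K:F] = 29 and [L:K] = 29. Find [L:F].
[L:F] = 841

The tower law says that for any tower of field extensions F ⊂ K ⊂ L with finite degrees, [L:F] = [L:K] · [K:F]. Here this gives [L:F] = 29 · 29 = 841.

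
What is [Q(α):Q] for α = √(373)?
[Q(α):Q] = 2

[Q(α):Q] equals the degree of the minimal polynomial of α. Here α^2 = 373 and x^2 - 373 is irreducible (d = 373 is squarefree, ≠ 1, hence not a square), so deg(m_α) = 2. Thus [Q(α):Q] = 2.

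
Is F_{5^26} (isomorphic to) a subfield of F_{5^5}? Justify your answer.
No: F_{5^26} is not a subfield of F_{5^5}

F_{p^m} embeds in F_{p^n} iff m | n. Here 26 ∤ 5 (since 5 = 0·26 + 5 with remainder 5 ≠ 0), so F_{5^26} is not a subfield of F_{5^5}. Equivalently: if it were, the tower law would give 26 = [F_{5^26}:F_5] dividing [F_{5^5}:F_5] = 5, contradiction.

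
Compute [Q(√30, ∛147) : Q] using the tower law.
[Q(√30, ∛147) : Q] = 6

Let L = Q(√30, ∛147). Since Q(√30) ⊂ L and [Q(√30):Q] = 2, the tower law gives 2 | [L:Q]. Likewise Q(∛147) ⊂ L with [Q(∛147):Q] = 3 (because 147 is not a perfect cube), so 3 | [L:Q]. As gcd(2,3) = 1, [L:Q] is divisible by 6. Conversely L is generated over Q by √30 and ∛147, so [L:Q] ≤ 2·3 = 6. Therefore [Q(√30, ∛147) : Q] = 6.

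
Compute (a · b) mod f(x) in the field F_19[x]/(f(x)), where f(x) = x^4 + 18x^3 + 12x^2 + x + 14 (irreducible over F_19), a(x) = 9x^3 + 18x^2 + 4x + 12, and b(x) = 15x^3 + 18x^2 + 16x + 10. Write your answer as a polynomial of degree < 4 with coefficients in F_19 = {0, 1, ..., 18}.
a · b ≡ 6x^3 + 9x^2 + x + 3 (mod f(x))

Multiply in F_19[x]: a(x)·b(x) = (9x^3 + 18x^2 + 4x + 12)·(15x^3 + 18x^2 + 16x + 10) = 2x^6 + 14x^5 + 15x^4 + 3x^3 + 4x^2 + 4x + 6. This has degree ≥ 4, so divide by f(x) over F_19: 2x^6 + 14x^5 + 15x^4 + 3x^3 + 4x^2 + 4x + 6 = (2x^2 + 16x + 7)·(x^4 + 18x^3 + 12x^2 + x + 14) + (6x^3 + 9x^2 + x + 3). Hence a·b ≡ 6x^3 + 9x^2 + x + 3 (mod f). (F_19[x]/(f) is a field with 19^4 = 130321 elements since f is irreducible of degree 4.)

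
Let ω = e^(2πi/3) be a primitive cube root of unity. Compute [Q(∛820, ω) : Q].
[Q(∛820, ω) : Q] = 6

[Q(∛820):Q] = 3 (min poly x^3 - 820, irreducible since 820 is not a perfect cube). [Q(ω):Q] = 2 (min poly x^2 + x + 1). Since Q(∛820) ⊂ R and ω ∉ R, we have ω ∉ Q(∛820), so x^2 + x + 1 remains irreducible over Q(∛820) and [Q(∛820, ω) : Q(∛820)] = 2. By the tower law, [Q(∛820, ω) : Q] = 3 · 2 = 6. (In fact Q(∛820, ω) is the splitting field of x^3 - 820 over Q.)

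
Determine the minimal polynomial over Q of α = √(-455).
m_α(x) = x^2 + 455

α satisfies α^2 + 455 = 0, so x^2 + 455 annihilates α. Since d = -455 is squarefree and ≠ 1, it is not a perfect square in Q, so x^2 + 455 has no rational root and is therefore irreducible over Q (a degree-2 polynomial over a field is irreducible iff it has no root). Hence m_α(x) = x^2 + 455.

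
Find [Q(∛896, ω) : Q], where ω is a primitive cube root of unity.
[Q(∛896, ω) : Q] = 6

[Q(∛896):Q] = 3 (min poly x^3 - 896, irreducible since 896 is not a perfect cube). [Q(ω):Q] = 2 (min poly x^2 + x + 1). Since Q(∛896) ⊂ R and ω ∉ R, we have ω ∉ Q(∛896), so x^2 + x + 1 remains irreducible over Q(∛896) and [Q(∛896, ω) : Q(∛896)] = 2. By the tower law, [Q(∛896, ω) : Q] = 3 · 2 = 6. (In fact Q(∛896, ω) is the splitting field of x^3 - 896 over Q.)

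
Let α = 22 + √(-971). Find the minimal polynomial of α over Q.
m_α(x) = x^2 - 44x + 1455

From α - 22 = √(-971), squaring gives (α - 22)^2 = -971, i.e. α^2 - 44α + 484 = -971, so α^2 - 44α + 1455 = 0. The discriminant of x^2 - 44x + 1455 is (-44)^2 - 4·(1455) = 1936 - 5820 = -3884, and 4·(-971) is not a perfect square in Q since -971 is squarefree and ≠ 1. Hence x^2 - 44x + 1455 is irreducible over Q and is the minimal polynomial of α.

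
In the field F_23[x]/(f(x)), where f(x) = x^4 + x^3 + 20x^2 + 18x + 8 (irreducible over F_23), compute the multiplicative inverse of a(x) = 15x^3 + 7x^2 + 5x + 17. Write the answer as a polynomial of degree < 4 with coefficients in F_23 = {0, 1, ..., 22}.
a(x)^(-1) ≡ 14x^3 + 9x^2 + 12x + 19 (mod f(x))

Since f is irreducible over F_23, F_23[x]/(f) is a field and a(x) ≠ 0 has an inverse. Apply the extended Euclidean algorithm to f(x) and a(x) in F_23[x]: f(x) = (20x + 3)·a(x) + (14x^2 + 8x + 3);  a(x) = (6x + 2)·(14x^2 + 8x + 3) + (17x + 11);  (14x^2 + 8x + 3) = (13x + 11)·(17x + 11) + (20). The last nonzero remainder is the constant 20 = gcd(f, a) in F_23. Back-substituting through the division chain expresses 20 = s(x)·a(x) + t(x)·f(x) with s(x) ≡ 4x^3 + 19x^2 + 10x + 12 (mod f), so (4x^3 + 19x^2 + 10x + 12)·a(x) ≡ 20 (mod f). Multiplying by 20^(-1) ≡ 15 in F_23 gives a(x)^(-1) ≡ 15·(4x^3 + 19x^2 + 10x + 12) ≡ 14x^3 + 9x^2 + 12x + 19 (mod f). Check: (15x^3 + 7x^2 + 5x + 17)·(14x^3 + 9x^2 + 12x + 19) = 3x^6 + 3x^5 + 14x^4 + 8x^3 + x^2 + 1 ≡ 1 (mod x^4 + x^3 + 20x^2 + 18x + 8).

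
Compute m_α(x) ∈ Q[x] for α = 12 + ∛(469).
m_α(x) = x^3 - 36x^2 + 432x - 2197

Set β = α - 12 = ∛(469), so β^3 = 469. Then (α - 12)^3 - 469 = 0, i.e. α is a root of g(x) = (x - 12)^3 - 469 = x^3 - 36x^2 + 432x - 2197. Since g(x) = h(x - 12) where h(x) = x^3 - 469, and h is irreducible over Q (because 469 is not a perfect cube, so h has no rational root, and a monic cubic with no rational root is irreducible), g is also irreducible (irreducibility is preserved under the substitution x → x - 12). Hence m_α(x) = x^3 - 36x^2 + 432x - 2197.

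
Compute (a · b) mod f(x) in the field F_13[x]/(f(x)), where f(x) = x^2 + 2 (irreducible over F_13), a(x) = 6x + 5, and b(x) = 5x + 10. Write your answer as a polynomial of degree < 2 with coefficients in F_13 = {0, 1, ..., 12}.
a · b ≡ 7x + 3 (mod f(x))

Multiply in F_13[x]: a(x)·b(x) = (6x + 5)·(5x + 10) = 4x^2 + 7x + 11. This has degree ≥ 2, so divide by f(x) over F_13: 4x^2 + 7x + 11 = (4)·(x^2 + 2) + (7x + 3). Hence a·b ≡ 7x + 3 (mod f). (F_13[x]/(f) is a field with 13^2 = 169 elements since f is irreducible of degree 2.)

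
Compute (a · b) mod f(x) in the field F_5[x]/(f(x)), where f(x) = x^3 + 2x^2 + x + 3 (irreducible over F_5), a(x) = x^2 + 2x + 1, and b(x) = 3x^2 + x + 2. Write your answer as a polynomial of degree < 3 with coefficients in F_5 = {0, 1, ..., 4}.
a · b ≡ 2x^2 + 4 (mod f(x))

Multiply in F_5[x]: a(x)·b(x) = (x^2 + 2x + 1)·(3x^2 + x + 2) = 3x^4 + 2x^3 + 2x^2 + 2. This has degree ≥ 3, so divide by f(x) over F_5: 3x^4 + 2x^3 + 2x^2 + 2 = (3x + 1)·(x^3 + 2x^2 + x + 3) + (2x^2 + 4). Hence a·b ≡ 2x^2 + 4 (mod f). (F_5[x]/(f) is a field with 5^3 = 125 elements since f is irreducible of degree 3.)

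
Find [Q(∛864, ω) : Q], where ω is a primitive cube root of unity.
[Q(∛864, ω) : Q] = 6

[Q(∛864):Q] = 3 (min poly x^3 - 864, irreducible since 864 is not a perfect cube). [Q(ω):Q] = 2 (min poly x^2 + x + 1). Since Q(∛864) ⊂ R and ω ∉ R, we have ω ∉ Q(∛864), so x^2 + x + 1 remains irreducible over Q(∛864) and [Q(∛864, ω) : Q(∛864)] = 2. By the tower law, [Q(∛864, ω) : Q] = 3 · 2 = 6. (In fact Q(∛864, ω) is the splitting field of x^3 - 864 over Q.)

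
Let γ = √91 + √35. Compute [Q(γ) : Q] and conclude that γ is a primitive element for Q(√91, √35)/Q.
[Q(γ) : Q] = 4 (equivalently, Q(γ) = Q(√91, √35))

Obviously Q(γ) ⊆ Q(√91, √35), and [Q(√91, √35):Q] = 4 (since 91, 35 are distinct squarefree integers > 1 with 3185 not a perfect square). To show equality we compute the minimal polynomial of γ. From γ = √91 + √35: γ^2 = 91 + 2√(3185) + 35 = 126 + 2√(3185), so γ^2 - 126 = 2√(3185); squaring, (γ^2 - 126)^2 = 4·3185, i.e. γ^4 - 252γ^2 + 15876 - 12740 = 0, i.e. γ^4 - 252γ^2 + 3136 = 0. So γ is a root of x^4 - 252x^2 + 3136. This polynomial is irreducible over Q: it has no rational root (each ±√91 ± √35 is irrational), and any factorization into two quadratics over Q would force √(3185) ∈ Q (pairing opposite roots) or √91, √35 ∈ Q (other pairings), all impossible. Hence [Q(γ):Q] = 4 = [Q(√91, √35):Q], so Q(γ) = Q(√91, √35).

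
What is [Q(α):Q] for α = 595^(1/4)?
[Q(α):Q] = 4

α is a root of x^4 - 595. By Eisenstein's criterion at the prime p = 5 (which divides the constant term 595 but p^2 = 25 does not, since 595 is squarefree), x^4 - 595 is irreducible over Q. Hence [Q(α):Q] = 4.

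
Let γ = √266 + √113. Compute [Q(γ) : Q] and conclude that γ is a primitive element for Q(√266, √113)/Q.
[Q(γ) : Q] = 4 (equivalently, Q(γ) = Q(√266, √113))

Obviously Q(γ) ⊆ Q(√266, √113), and [Q(√266, √113):Q] = 4 (since 266, 113 are distinct squarefree integers > 1 with 30058 not a perfect square). To show equality we compute the minimal polynomial of γ. From γ = √266 + √113: γ^2 = 266 + 2√(30058) + 113 = 379 + 2√(30058), so γ^2 - 379 = 2√(30058); squaring, (γ^2 - 379)^2 = 4·30058, i.e. γ^4 - 758γ^2 + 143641 - 120232 = 0, i.e. γ^4 - 758γ^2 + 23409 = 0. So γ is a root of x^4 - 758x^2 + 23409. This polynomial is irreducible over Q: it has no rational root (each ±√266 ± √113 is irrational), and any factorization into two quadratics over Q would force √(30058) ∈ Q (pairing opposite roots) or √266, √113 ∈ Q (other pairings), all impossible. Hence [Q(γ):Q] = 4 = [Q(√266, √113):Q], so Q(γ) = Q(√266, √113).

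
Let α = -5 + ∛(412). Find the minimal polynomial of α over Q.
m_α(x) = x^3 + 15x^2 + 75x - 287

Set β = α + 5 = ∛(412), so β^3 = 412. Then (α + 5)^3 - 412 = 0, i.e. α is a root of g(x) = (x + 5)^3 - 412 = x^3 + 15x^2 + 75x - 287. Since g(x) = h(x + 5) where h(x) = x^3 - 412, and h is irreducible over Q (because 412 is not a perfect cube, so h has no rational root, and a monic cubic with no rational root is irreducible), g is also irreducible (irreducibility is preserved under the substitution x → x + 5). Hence m_α(x) = x^3 + 15x^2 + 75x - 287.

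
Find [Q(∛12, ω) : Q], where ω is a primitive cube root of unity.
[Q(∛12, ω) : Q] = 6

[Q(∛12):Q] = 3 (min poly x^3 - 12, irreducible since 12 is not a perfect cube). [Q(ω):Q] = 2 (min poly x^2 + x + 1). Since Q(∛12) ⊂ R and ω ∉ R, we have ω ∉ Q(∛12), so x^2 + x + 1 remains irreducible over Q(∛12) and [Q(∛12, ω) : Q(∛12)] = 2. By the tower law, [Q(∛12, ω) : Q] = 3 · 2 = 6. (In fact Q(∛12, ω) is the splitting field of x^3 - 12 over Q.)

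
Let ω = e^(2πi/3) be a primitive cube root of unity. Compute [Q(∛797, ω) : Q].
[Q(∛797, ω) : Q] = 6

[Q(∛797):Q] = 3 (min poly x^3 - 797, irreducible since 797 is not a perfect cube). [Q(ω):Q] = 2 (min poly x^2 + x + 1). Since Q(∛797) ⊂ R and ω ∉ R, we have ω ∉ Q(∛797), so x^2 + x + 1 remains irreducible over Q(∛797) and [Q(∛797, ω) : Q(∛797)] = 2. By the tower law, [Q(∛797, ω) : Q] = 3 · 2 = 6. (In fact Q(∛797, ω) is the splitting field of x^3 - 797 over Q.)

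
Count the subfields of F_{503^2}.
F_{503^2} has 2 subfields

The subfields of F_{p^n} are exactly the fields F_{p^d} for d | n (each is the fixed field of the unique index-d subgroup of Gal(F_{p^n}/F_p) ≅ Z/nZ). The divisors of n = 2 are {1, 2}, giving 2 subfields: F_{503^1}, F_{503^2}.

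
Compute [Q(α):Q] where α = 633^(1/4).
[Q(α):Q] = 4

α is a root of x^4 - 633. By Eisenstein's criterion at the prime p = 3 (which divides the constant term 633 but p^2 = 9 does not, since 633 is squarefree), x^4 - 633 is irreducible over Q. Hence [Q(α):Q] = 4.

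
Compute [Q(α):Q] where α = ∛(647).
[Q(α):Q] = 3

The minimal polynomial of α is x^3 - 647, irreducible over Q since 647 is not a perfect cube (so x^3 - 647 has no rational root). Hence [Q(α):Q] = deg(m_α) = 3.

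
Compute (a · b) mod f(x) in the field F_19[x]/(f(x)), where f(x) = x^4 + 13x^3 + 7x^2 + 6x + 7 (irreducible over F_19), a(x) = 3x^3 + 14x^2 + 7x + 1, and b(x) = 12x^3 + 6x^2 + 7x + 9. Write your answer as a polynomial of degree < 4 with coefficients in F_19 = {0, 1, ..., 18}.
a · b ≡ 14x^3 + 17x^2 + 15x + 1 (mod f(x))

Multiply in F_19[x]: a(x)·b(x) = (3x^3 + 14x^2 + 7x + 1)·(12x^3 + 6x^2 + 7x + 9) = 17x^6 + 15x^5 + 18x^4 + 8x^3 + 10x^2 + 13x + 9. This has degree ≥ 4, so divide by f(x) over F_19: 17x^6 + 15x^5 + 18x^4 + 8x^3 + 10x^2 + 13x + 9 = (17x^2 + 3x + 12)·(x^4 + 13x^3 + 7x^2 + 6x + 7) + (14x^3 + 17x^2 + 15x + 1). Hence a·b ≡ 14x^3 + 17x^2 + 15x + 1 (mod f). (F_19[x]/(f) is a field with 19^4 = 130321 elements since f is irreducible of degree 4.)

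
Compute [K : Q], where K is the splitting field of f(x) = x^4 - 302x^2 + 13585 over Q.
[K : Q] = 4

Solving the quadratic in x^2: x^2 = (302 ± √(302^2 - 4·13585))/2 = (302 ± √36864)/2 = (302 ± 192)/2, giving x^2 = 55 or x^2 = 247. So f(x) = (x^2 - 55)(x^2 - 247) and the roots of f are ±√55, ±√247. Hence the splitting field is K = Q(√55, √247). Since 55 and 247 are distinct squarefree integers > 1, their product 13585 is not a perfect square, so √247 ∉ Q(√55). By the tower law [K:Q] = [Q(√55,√247):Q(√55)] · [Q(√55):Q] = 2 · 2 = 4.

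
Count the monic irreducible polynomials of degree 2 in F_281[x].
There are 39340 monic irreducible polynomials of degree 2 over F_281

Each element of F_{281^2} that lies in no proper subfield is a root of exactly one monic irreducible of degree 2 over F_281, and each such polynomial has 2 distinct roots in F_{281^2}. By Möbius inversion the count is N_281(2) = (1/2) Σ_{d|2} μ(2/d) · 281^d = (1/2)(μ(2)·281^1 + μ(1)·281^2) = 78680/2 = 39340.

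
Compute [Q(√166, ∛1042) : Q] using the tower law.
[Q(√166, ∛1042) : Q] = 6

Let L = Q(√166, ∛1042). Since Q(√166) ⊂ L and [Q(√166):Q] = 2, the tower law gives 2 | [L:Q]. Likewise Q(∛1042) ⊂ L with [Q(∛1042):Q] = 3 (because 1042 is not a perfect cube), so 3 | [L:Q]. As gcd(2,3) = 1, [L:Q] is divisible by 6. Conversely L is generated over Q by √166 and ∛1042, so [L:Q] ≤ 2·3 = 6. Therefore [Q(√166, ∛1042) : Q] = 6.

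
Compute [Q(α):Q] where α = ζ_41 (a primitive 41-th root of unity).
[Q(α):Q] = 40

The minimal polynomial of ζ_41 over Q is the 41-th cyclotomic polynomial Φ_41(x), which is irreducible over Q and has degree φ(41) = 40. Hence [Q(α):Q] = φ(41) = 40.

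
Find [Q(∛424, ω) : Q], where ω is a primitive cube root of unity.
[Q(∛424, ω) : Q] = 6

[Q(∛424):Q] = 3 (min poly x^3 - 424, irreducible since 424 is not a perfect cube). [Q(ω):Q] = 2 (min poly x^2 + x + 1). Since Q(∛424) ⊂ R and ω ∉ R, we have ω ∉ Q(∛424), so x^2 + x + 1 remains irreducible over Q(∛424) and [Q(∛424, ω) : Q(∛424)] = 2. By the tower law, [Q(∛424, ω) : Q] = 3 · 2 = 6. (In fact Q(∛424, ω) is the splitting field of x^3 - 424 over Q.)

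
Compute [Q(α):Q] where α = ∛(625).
[Q(α):Q] = 3

The minimal polynomial of α is x^3 - 625, irreducible over Q since 625 is not a perfect cube (so x^3 - 625 has no rational root). Hence [Q(α):Q] = deg(m_α) = 3.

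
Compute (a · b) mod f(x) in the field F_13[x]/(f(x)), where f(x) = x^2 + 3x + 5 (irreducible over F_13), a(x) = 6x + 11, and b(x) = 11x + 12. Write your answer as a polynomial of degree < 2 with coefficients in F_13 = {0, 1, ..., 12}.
a · b ≡ 8x + 10 (mod f(x))

Multiply in F_13[x]: a(x)·b(x) = (6x + 11)·(11x + 12) = x^2 + 11x + 2. This has degree ≥ 2, so divide by f(x) over F_13: x^2 + 11x + 2 = (1)·(x^2 + 3x + 5) + (8x + 10). Hence a·b ≡ 8x + 10 (mod f). (F_13[x]/(f) is a field with 13^2 = 169 elements since f is irreducible of degree 2.)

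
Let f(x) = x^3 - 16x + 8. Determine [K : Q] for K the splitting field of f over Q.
[K : Q] = 6

By the rational root test, any rational root of the monic integer polynomial f(x) = x^3 - 16x + 8 must be an integer dividing the constant term 8, i.e. one of ±{1, 2, 4, 8}. Evaluating: f(1) = -7, f(-1) = 23, f(2) = -16, f(-2) = 32, f(4) = 8, f(-4) = 8, f(8) = 392, f(-8) = -376; none is 0, so f has no rational root and is therefore irreducible over Q (a cubic with no linear factor over a field is irreducible). For an irreducible cubic, the Galois group is A_3 or S_3 according as the discriminant disc(f) = -4a^3 - 27b^2 = -4·(-16)^3 - 27·(8)^2 = 14656 is or is not a square in Q. Here disc(f) = 14656 is not a perfect square in Q, so the Galois group of f over Q is not contained in A_3 and must be all of S_3. The splitting field has degree |S_3| = 6 over Q, so [K : Q] = 6.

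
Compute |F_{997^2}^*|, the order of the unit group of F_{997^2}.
|F_{997^2}^*| = 994008

F_{997^2} has 997^2 = 994009 elements; its multiplicative group consists of all nonzero elements, so |F_{997^2}^*| = 994009 - 1 = 994008. (It is cyclic since any finite subgroup of the multiplicative group of a field is cyclic.)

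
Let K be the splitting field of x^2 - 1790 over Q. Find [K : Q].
[K : Q] = 2

f(x) = x^2 - 1790 factors as (x - √1790)(x + √1790). The splitting field is K = Q(√1790). Since 1790 is squarefree and > 1, it is not a perfect square, so x^2 - 1790 is irreducible over Q and [Q(√1790) : Q] = 2. Hence [K : Q] = 2.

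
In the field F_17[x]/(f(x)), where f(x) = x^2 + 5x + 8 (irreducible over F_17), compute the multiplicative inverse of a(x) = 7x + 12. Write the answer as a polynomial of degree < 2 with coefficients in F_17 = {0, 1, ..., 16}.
a(x)^(-1) ≡ 8x + 2 (mod f(x))

Since f is irreducible over F_17, F_17[x]/(f) is a field and a(x) ≠ 0 has an inverse. Apply the extended Euclidean algorithm to f(x) and a(x) in F_17[x]: f(x) = (5x + 14)·a(x) + (10). The last nonzero remainder is the constant 10 = gcd(f, a) in F_17. Back-substituting through the division chain expresses 10 = s(x)·a(x) + t(x)·f(x) with s(x) ≡ 12x + 3 (mod f), so (12x + 3)·a(x) ≡ 10 (mod f). Multiplying by 10^(-1) ≡ 12 in F_17 gives a(x)^(-1) ≡ 12·(12x + 3) ≡ 8x + 2 (mod f). Check: (7x + 12)·(8x + 2) = 5x^2 + 8x + 7 ≡ 1 (mod x^2 + 5x + 8).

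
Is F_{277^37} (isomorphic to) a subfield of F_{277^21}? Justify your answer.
No: F_{277^37} is not a subfield of F_{277^21}

F_{p^m} embeds in F_{p^n} iff m | n. Here 37 ∤ 21 (since 21 = 0·37 + 21 with remainder 21 ≠ 0), so F_{277^37} is not a subfield of F_{277^21}. Equivalently: if it were, the tower law would give 37 = [F_{277^37}:F_277] dividing [F_{277^21}:F_277] = 21, contradiction.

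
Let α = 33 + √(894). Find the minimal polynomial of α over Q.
m_α(x) = x^2 - 66x + 195

From α - 33 = √(894), squaring gives (α - 33)^2 = 894, i.e. α^2 - 66α + 1089 = 894, so α^2 - 66α + 195 = 0. The discriminant of x^2 - 66x + 195 is (-66)^2 - 4·(195) = 4356 - 780 = 3576, and 4·(894) is not a perfect square in Q since 894 is squarefree and ≠ 1. Hence x^2 - 66x + 195 is irreducible over Q and is the minimal polynomial of α.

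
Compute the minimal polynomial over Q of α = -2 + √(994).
m_α(x) = x^2 + 4x - 990

From α + 2 = √(994), squaring gives (α + 2)^2 = 994, i.e. α^2 + 4α + 4 = 994, so α^2 + 4α - 990 = 0. The discriminant of x^2 + 4x - 990 is (4)^2 - 4·(-990) = 16 + 3960 = 3976, and 4·(994) is not a perfect square in Q since 994 is squarefree and ≠ 1. Hence x^2 + 4x - 990 is irreducible over Q and is the minimal polynomial of α.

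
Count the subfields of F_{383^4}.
F_{383^4} has 3 subfields

The subfields of F_{p^n} are exactly the fields F_{p^d} for d | n (each is the fixed field of the unique index-d subgroup of Gal(F_{p^n}/F_p) ≅ Z/nZ). The divisors of n = 4 are {1, 2, 4}, giving 3 subfields: F_{383^1}, F_{383^2}, F_{383^4}.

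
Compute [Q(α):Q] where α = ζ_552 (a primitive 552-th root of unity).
[Q(α):Q] = 176

The minimal polynomial of ζ_552 over Q is the 552-th cyclotomic polynomial Φ_552(x), which is irreducible over Q and has degree φ(552) = 176. Hence [Q(α):Q] = φ(552) = 176.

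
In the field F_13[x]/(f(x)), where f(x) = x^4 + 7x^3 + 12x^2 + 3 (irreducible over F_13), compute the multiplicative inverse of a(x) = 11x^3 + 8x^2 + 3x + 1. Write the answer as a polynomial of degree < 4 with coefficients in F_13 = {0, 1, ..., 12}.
a(x)^(-1) ≡ 8x^3 + 12x^2 + 5x + 3 (mod f(x))

Since f is irreducible over F_13, F_13[x]/(f) is a field and a(x) ≠ 0 has an inverse. Apply the extended Euclidean algorithm to f(x) and a(x) in F_13[x]: f(x) = (6x + 1)·a(x) + (12x^2 + 4x + 2);  a(x) = (2x)·(12x^2 + 4x + 2) + (12x + 1);  (12x^2 + 4x + 2) = (x + 10)·(12x + 1) + (5). The last nonzero remainder is the constant 5 = gcd(f, a) in F_13. Back-substituting through the division chain expresses 5 = s(x)·a(x) + t(x)·f(x) with s(x) ≡ x^3 + 8x^2 + 12x + 2 (mod f), so (x^3 + 8x^2 + 12x + 2)·a(x) ≡ 5 (mod f). Multiplying by 5^(-1) ≡ 8 in F_13 gives a(x)^(-1) ≡ 8·(x^3 + 8x^2 + 12x + 2) ≡ 8x^3 + 12x^2 + 5x + 3 (mod f). Check: (11x^3 + 8x^2 + 3x + 1)·(8x^3 + 12x^2 + 5x + 3) = 10x^6 + x^5 + 6x^4 + 12x^2 + x + 3 ≡ 1 (mod x^4 + 7x^3 + 12x^2 + 3).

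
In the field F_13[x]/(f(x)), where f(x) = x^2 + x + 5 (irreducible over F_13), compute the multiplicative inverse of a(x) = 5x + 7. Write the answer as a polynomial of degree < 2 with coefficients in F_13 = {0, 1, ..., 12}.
a(x)^(-1) ≡ 11x + 6 (mod f(x))

Since f is irreducible over F_13, F_13[x]/(f) is a field and a(x) ≠ 0 has an inverse. Apply the extended Euclidean algorithm to f(x) and a(x) in F_13[x]: f(x) = (8x + 2)·a(x) + (4). The last nonzero remainder is the constant 4 = gcd(f, a) in F_13. Back-substituting through the division chain expresses 4 = s(x)·a(x) + t(x)·f(x) with s(x) ≡ 5x + 11 (mod f), so (5x + 11)·a(x) ≡ 4 (mod f). Multiplying by 4^(-1) ≡ 10 in F_13 gives a(x)^(-1) ≡ 10·(5x + 11) ≡ 11x + 6 (mod f). Check: (5x + 7)·(11x + 6) = 3x^2 + 3x + 3 ≡ 1 (mod x^2 + x + 5).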